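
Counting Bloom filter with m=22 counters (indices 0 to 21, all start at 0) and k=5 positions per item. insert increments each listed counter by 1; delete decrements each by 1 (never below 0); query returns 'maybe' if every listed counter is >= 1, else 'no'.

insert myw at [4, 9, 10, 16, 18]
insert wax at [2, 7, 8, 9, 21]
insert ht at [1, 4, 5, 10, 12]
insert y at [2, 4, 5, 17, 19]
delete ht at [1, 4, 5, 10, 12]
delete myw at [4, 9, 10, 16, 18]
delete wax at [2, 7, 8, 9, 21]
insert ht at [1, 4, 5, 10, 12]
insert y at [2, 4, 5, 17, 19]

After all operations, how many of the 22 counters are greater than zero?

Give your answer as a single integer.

Answer: 8

Derivation:
Step 1: insert myw at [4, 9, 10, 16, 18] -> counters=[0,0,0,0,1,0,0,0,0,1,1,0,0,0,0,0,1,0,1,0,0,0]
Step 2: insert wax at [2, 7, 8, 9, 21] -> counters=[0,0,1,0,1,0,0,1,1,2,1,0,0,0,0,0,1,0,1,0,0,1]
Step 3: insert ht at [1, 4, 5, 10, 12] -> counters=[0,1,1,0,2,1,0,1,1,2,2,0,1,0,0,0,1,0,1,0,0,1]
Step 4: insert y at [2, 4, 5, 17, 19] -> counters=[0,1,2,0,3,2,0,1,1,2,2,0,1,0,0,0,1,1,1,1,0,1]
Step 5: delete ht at [1, 4, 5, 10, 12] -> counters=[0,0,2,0,2,1,0,1,1,2,1,0,0,0,0,0,1,1,1,1,0,1]
Step 6: delete myw at [4, 9, 10, 16, 18] -> counters=[0,0,2,0,1,1,0,1,1,1,0,0,0,0,0,0,0,1,0,1,0,1]
Step 7: delete wax at [2, 7, 8, 9, 21] -> counters=[0,0,1,0,1,1,0,0,0,0,0,0,0,0,0,0,0,1,0,1,0,0]
Step 8: insert ht at [1, 4, 5, 10, 12] -> counters=[0,1,1,0,2,2,0,0,0,0,1,0,1,0,0,0,0,1,0,1,0,0]
Step 9: insert y at [2, 4, 5, 17, 19] -> counters=[0,1,2,0,3,3,0,0,0,0,1,0,1,0,0,0,0,2,0,2,0,0]
Final counters=[0,1,2,0,3,3,0,0,0,0,1,0,1,0,0,0,0,2,0,2,0,0] -> 8 nonzero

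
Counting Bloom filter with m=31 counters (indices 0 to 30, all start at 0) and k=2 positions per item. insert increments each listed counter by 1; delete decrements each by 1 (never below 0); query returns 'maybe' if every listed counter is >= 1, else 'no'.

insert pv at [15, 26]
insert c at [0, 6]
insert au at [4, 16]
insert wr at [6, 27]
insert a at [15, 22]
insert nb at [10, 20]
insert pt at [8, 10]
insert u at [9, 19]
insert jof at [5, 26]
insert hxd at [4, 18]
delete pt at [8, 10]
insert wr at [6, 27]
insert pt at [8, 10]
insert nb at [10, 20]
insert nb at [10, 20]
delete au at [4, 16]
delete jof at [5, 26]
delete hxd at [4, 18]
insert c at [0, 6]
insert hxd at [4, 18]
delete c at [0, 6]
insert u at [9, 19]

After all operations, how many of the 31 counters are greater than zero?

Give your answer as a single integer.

Answer: 13

Derivation:
Step 1: insert pv at [15, 26] -> counters=[0,0,0,0,0,0,0,0,0,0,0,0,0,0,0,1,0,0,0,0,0,0,0,0,0,0,1,0,0,0,0]
Step 2: insert c at [0, 6] -> counters=[1,0,0,0,0,0,1,0,0,0,0,0,0,0,0,1,0,0,0,0,0,0,0,0,0,0,1,0,0,0,0]
Step 3: insert au at [4, 16] -> counters=[1,0,0,0,1,0,1,0,0,0,0,0,0,0,0,1,1,0,0,0,0,0,0,0,0,0,1,0,0,0,0]
Step 4: insert wr at [6, 27] -> counters=[1,0,0,0,1,0,2,0,0,0,0,0,0,0,0,1,1,0,0,0,0,0,0,0,0,0,1,1,0,0,0]
Step 5: insert a at [15, 22] -> counters=[1,0,0,0,1,0,2,0,0,0,0,0,0,0,0,2,1,0,0,0,0,0,1,0,0,0,1,1,0,0,0]
Step 6: insert nb at [10, 20] -> counters=[1,0,0,0,1,0,2,0,0,0,1,0,0,0,0,2,1,0,0,0,1,0,1,0,0,0,1,1,0,0,0]
Step 7: insert pt at [8, 10] -> counters=[1,0,0,0,1,0,2,0,1,0,2,0,0,0,0,2,1,0,0,0,1,0,1,0,0,0,1,1,0,0,0]
Step 8: insert u at [9, 19] -> counters=[1,0,0,0,1,0,2,0,1,1,2,0,0,0,0,2,1,0,0,1,1,0,1,0,0,0,1,1,0,0,0]
Step 9: insert jof at [5, 26] -> counters=[1,0,0,0,1,1,2,0,1,1,2,0,0,0,0,2,1,0,0,1,1,0,1,0,0,0,2,1,0,0,0]
Step 10: insert hxd at [4, 18] -> counters=[1,0,0,0,2,1,2,0,1,1,2,0,0,0,0,2,1,0,1,1,1,0,1,0,0,0,2,1,0,0,0]
Step 11: delete pt at [8, 10] -> counters=[1,0,0,0,2,1,2,0,0,1,1,0,0,0,0,2,1,0,1,1,1,0,1,0,0,0,2,1,0,0,0]
Step 12: insert wr at [6, 27] -> counters=[1,0,0,0,2,1,3,0,0,1,1,0,0,0,0,2,1,0,1,1,1,0,1,0,0,0,2,2,0,0,0]
Step 13: insert pt at [8, 10] -> counters=[1,0,0,0,2,1,3,0,1,1,2,0,0,0,0,2,1,0,1,1,1,0,1,0,0,0,2,2,0,0,0]
Step 14: insert nb at [10, 20] -> counters=[1,0,0,0,2,1,3,0,1,1,3,0,0,0,0,2,1,0,1,1,2,0,1,0,0,0,2,2,0,0,0]
Step 15: insert nb at [10, 20] -> counters=[1,0,0,0,2,1,3,0,1,1,4,0,0,0,0,2,1,0,1,1,3,0,1,0,0,0,2,2,0,0,0]
Step 16: delete au at [4, 16] -> counters=[1,0,0,0,1,1,3,0,1,1,4,0,0,0,0,2,0,0,1,1,3,0,1,0,0,0,2,2,0,0,0]
Step 17: delete jof at [5, 26] -> counters=[1,0,0,0,1,0,3,0,1,1,4,0,0,0,0,2,0,0,1,1,3,0,1,0,0,0,1,2,0,0,0]
Step 18: delete hxd at [4, 18] -> counters=[1,0,0,0,0,0,3,0,1,1,4,0,0,0,0,2,0,0,0,1,3,0,1,0,0,0,1,2,0,0,0]
Step 19: insert c at [0, 6] -> counters=[2,0,0,0,0,0,4,0,1,1,4,0,0,0,0,2,0,0,0,1,3,0,1,0,0,0,1,2,0,0,0]
Step 20: insert hxd at [4, 18] -> counters=[2,0,0,0,1,0,4,0,1,1,4,0,0,0,0,2,0,0,1,1,3,0,1,0,0,0,1,2,0,0,0]
Step 21: delete c at [0, 6] -> counters=[1,0,0,0,1,0,3,0,1,1,4,0,0,0,0,2,0,0,1,1,3,0,1,0,0,0,1,2,0,0,0]
Step 22: insert u at [9, 19] -> counters=[1,0,0,0,1,0,3,0,1,2,4,0,0,0,0,2,0,0,1,2,3,0,1,0,0,0,1,2,0,0,0]
Final counters=[1,0,0,0,1,0,3,0,1,2,4,0,0,0,0,2,0,0,1,2,3,0,1,0,0,0,1,2,0,0,0] -> 13 nonzero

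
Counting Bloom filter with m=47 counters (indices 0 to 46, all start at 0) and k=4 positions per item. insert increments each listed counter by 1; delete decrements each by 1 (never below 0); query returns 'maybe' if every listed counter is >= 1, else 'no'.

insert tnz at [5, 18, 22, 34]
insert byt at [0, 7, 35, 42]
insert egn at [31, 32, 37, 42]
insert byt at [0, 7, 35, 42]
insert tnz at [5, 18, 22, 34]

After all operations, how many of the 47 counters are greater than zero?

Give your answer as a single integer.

Answer: 11

Derivation:
Step 1: insert tnz at [5, 18, 22, 34] -> counters=[0,0,0,0,0,1,0,0,0,0,0,0,0,0,0,0,0,0,1,0,0,0,1,0,0,0,0,0,0,0,0,0,0,0,1,0,0,0,0,0,0,0,0,0,0,0,0]
Step 2: insert byt at [0, 7, 35, 42] -> counters=[1,0,0,0,0,1,0,1,0,0,0,0,0,0,0,0,0,0,1,0,0,0,1,0,0,0,0,0,0,0,0,0,0,0,1,1,0,0,0,0,0,0,1,0,0,0,0]
Step 3: insert egn at [31, 32, 37, 42] -> counters=[1,0,0,0,0,1,0,1,0,0,0,0,0,0,0,0,0,0,1,0,0,0,1,0,0,0,0,0,0,0,0,1,1,0,1,1,0,1,0,0,0,0,2,0,0,0,0]
Step 4: insert byt at [0, 7, 35, 42] -> counters=[2,0,0,0,0,1,0,2,0,0,0,0,0,0,0,0,0,0,1,0,0,0,1,0,0,0,0,0,0,0,0,1,1,0,1,2,0,1,0,0,0,0,3,0,0,0,0]
Step 5: insert tnz at [5, 18, 22, 34] -> counters=[2,0,0,0,0,2,0,2,0,0,0,0,0,0,0,0,0,0,2,0,0,0,2,0,0,0,0,0,0,0,0,1,1,0,2,2,0,1,0,0,0,0,3,0,0,0,0]
Final counters=[2,0,0,0,0,2,0,2,0,0,0,0,0,0,0,0,0,0,2,0,0,0,2,0,0,0,0,0,0,0,0,1,1,0,2,2,0,1,0,0,0,0,3,0,0,0,0] -> 11 nonzero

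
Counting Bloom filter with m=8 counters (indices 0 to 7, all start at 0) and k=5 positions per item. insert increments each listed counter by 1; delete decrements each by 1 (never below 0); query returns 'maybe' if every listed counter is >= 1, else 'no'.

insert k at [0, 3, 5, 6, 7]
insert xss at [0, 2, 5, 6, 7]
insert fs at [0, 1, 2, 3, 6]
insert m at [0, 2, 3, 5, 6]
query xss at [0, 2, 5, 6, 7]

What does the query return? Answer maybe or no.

Answer: maybe

Derivation:
Step 1: insert k at [0, 3, 5, 6, 7] -> counters=[1,0,0,1,0,1,1,1]
Step 2: insert xss at [0, 2, 5, 6, 7] -> counters=[2,0,1,1,0,2,2,2]
Step 3: insert fs at [0, 1, 2, 3, 6] -> counters=[3,1,2,2,0,2,3,2]
Step 4: insert m at [0, 2, 3, 5, 6] -> counters=[4,1,3,3,0,3,4,2]
Query xss: check counters[0]=4 counters[2]=3 counters[5]=3 counters[6]=4 counters[7]=2 -> maybe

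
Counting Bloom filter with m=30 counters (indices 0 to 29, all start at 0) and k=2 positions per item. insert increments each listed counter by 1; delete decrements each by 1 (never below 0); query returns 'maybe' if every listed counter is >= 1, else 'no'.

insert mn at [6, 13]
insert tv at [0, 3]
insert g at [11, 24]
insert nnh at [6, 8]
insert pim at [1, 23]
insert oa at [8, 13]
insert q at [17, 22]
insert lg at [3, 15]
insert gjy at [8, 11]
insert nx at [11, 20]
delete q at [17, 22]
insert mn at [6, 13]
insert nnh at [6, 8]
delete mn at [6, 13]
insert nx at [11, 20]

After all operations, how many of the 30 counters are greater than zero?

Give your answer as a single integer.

Answer: 11

Derivation:
Step 1: insert mn at [6, 13] -> counters=[0,0,0,0,0,0,1,0,0,0,0,0,0,1,0,0,0,0,0,0,0,0,0,0,0,0,0,0,0,0]
Step 2: insert tv at [0, 3] -> counters=[1,0,0,1,0,0,1,0,0,0,0,0,0,1,0,0,0,0,0,0,0,0,0,0,0,0,0,0,0,0]
Step 3: insert g at [11, 24] -> counters=[1,0,0,1,0,0,1,0,0,0,0,1,0,1,0,0,0,0,0,0,0,0,0,0,1,0,0,0,0,0]
Step 4: insert nnh at [6, 8] -> counters=[1,0,0,1,0,0,2,0,1,0,0,1,0,1,0,0,0,0,0,0,0,0,0,0,1,0,0,0,0,0]
Step 5: insert pim at [1, 23] -> counters=[1,1,0,1,0,0,2,0,1,0,0,1,0,1,0,0,0,0,0,0,0,0,0,1,1,0,0,0,0,0]
Step 6: insert oa at [8, 13] -> counters=[1,1,0,1,0,0,2,0,2,0,0,1,0,2,0,0,0,0,0,0,0,0,0,1,1,0,0,0,0,0]
Step 7: insert q at [17, 22] -> counters=[1,1,0,1,0,0,2,0,2,0,0,1,0,2,0,0,0,1,0,0,0,0,1,1,1,0,0,0,0,0]
Step 8: insert lg at [3, 15] -> counters=[1,1,0,2,0,0,2,0,2,0,0,1,0,2,0,1,0,1,0,0,0,0,1,1,1,0,0,0,0,0]
Step 9: insert gjy at [8, 11] -> counters=[1,1,0,2,0,0,2,0,3,0,0,2,0,2,0,1,0,1,0,0,0,0,1,1,1,0,0,0,0,0]
Step 10: insert nx at [11, 20] -> counters=[1,1,0,2,0,0,2,0,3,0,0,3,0,2,0,1,0,1,0,0,1,0,1,1,1,0,0,0,0,0]
Step 11: delete q at [17, 22] -> counters=[1,1,0,2,0,0,2,0,3,0,0,3,0,2,0,1,0,0,0,0,1,0,0,1,1,0,0,0,0,0]
Step 12: insert mn at [6, 13] -> counters=[1,1,0,2,0,0,3,0,3,0,0,3,0,3,0,1,0,0,0,0,1,0,0,1,1,0,0,0,0,0]
Step 13: insert nnh at [6, 8] -> counters=[1,1,0,2,0,0,4,0,4,0,0,3,0,3,0,1,0,0,0,0,1,0,0,1,1,0,0,0,0,0]
Step 14: delete mn at [6, 13] -> counters=[1,1,0,2,0,0,3,0,4,0,0,3,0,2,0,1,0,0,0,0,1,0,0,1,1,0,0,0,0,0]
Step 15: insert nx at [11, 20] -> counters=[1,1,0,2,0,0,3,0,4,0,0,4,0,2,0,1,0,0,0,0,2,0,0,1,1,0,0,0,0,0]
Final counters=[1,1,0,2,0,0,3,0,4,0,0,4,0,2,0,1,0,0,0,0,2,0,0,1,1,0,0,0,0,0] -> 11 nonzero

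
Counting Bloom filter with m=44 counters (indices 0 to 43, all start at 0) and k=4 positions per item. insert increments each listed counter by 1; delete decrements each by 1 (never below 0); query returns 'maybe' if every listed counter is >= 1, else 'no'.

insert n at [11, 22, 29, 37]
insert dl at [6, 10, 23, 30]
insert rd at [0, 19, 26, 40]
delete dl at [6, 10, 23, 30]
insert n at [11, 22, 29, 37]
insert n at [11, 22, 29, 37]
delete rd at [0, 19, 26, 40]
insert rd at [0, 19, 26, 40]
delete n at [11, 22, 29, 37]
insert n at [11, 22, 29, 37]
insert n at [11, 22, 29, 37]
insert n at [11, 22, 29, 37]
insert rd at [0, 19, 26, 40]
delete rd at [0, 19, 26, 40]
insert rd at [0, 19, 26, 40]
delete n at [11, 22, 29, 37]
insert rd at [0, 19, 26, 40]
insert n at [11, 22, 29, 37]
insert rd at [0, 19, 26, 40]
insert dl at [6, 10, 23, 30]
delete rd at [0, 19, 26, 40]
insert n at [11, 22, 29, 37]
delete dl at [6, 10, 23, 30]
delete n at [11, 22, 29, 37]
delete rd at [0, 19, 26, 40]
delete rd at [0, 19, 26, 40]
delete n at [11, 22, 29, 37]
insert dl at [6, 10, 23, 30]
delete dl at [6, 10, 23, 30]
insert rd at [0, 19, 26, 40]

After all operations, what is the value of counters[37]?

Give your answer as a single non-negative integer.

Answer: 4

Derivation:
Step 1: insert n at [11, 22, 29, 37] -> counters=[0,0,0,0,0,0,0,0,0,0,0,1,0,0,0,0,0,0,0,0,0,0,1,0,0,0,0,0,0,1,0,0,0,0,0,0,0,1,0,0,0,0,0,0]
Step 2: insert dl at [6, 10, 23, 30] -> counters=[0,0,0,0,0,0,1,0,0,0,1,1,0,0,0,0,0,0,0,0,0,0,1,1,0,0,0,0,0,1,1,0,0,0,0,0,0,1,0,0,0,0,0,0]
Step 3: insert rd at [0, 19, 26, 40] -> counters=[1,0,0,0,0,0,1,0,0,0,1,1,0,0,0,0,0,0,0,1,0,0,1,1,0,0,1,0,0,1,1,0,0,0,0,0,0,1,0,0,1,0,0,0]
Step 4: delete dl at [6, 10, 23, 30] -> counters=[1,0,0,0,0,0,0,0,0,0,0,1,0,0,0,0,0,0,0,1,0,0,1,0,0,0,1,0,0,1,0,0,0,0,0,0,0,1,0,0,1,0,0,0]
Step 5: insert n at [11, 22, 29, 37] -> counters=[1,0,0,0,0,0,0,0,0,0,0,2,0,0,0,0,0,0,0,1,0,0,2,0,0,0,1,0,0,2,0,0,0,0,0,0,0,2,0,0,1,0,0,0]
Step 6: insert n at [11, 22, 29, 37] -> counters=[1,0,0,0,0,0,0,0,0,0,0,3,0,0,0,0,0,0,0,1,0,0,3,0,0,0,1,0,0,3,0,0,0,0,0,0,0,3,0,0,1,0,0,0]
Step 7: delete rd at [0, 19, 26, 40] -> counters=[0,0,0,0,0,0,0,0,0,0,0,3,0,0,0,0,0,0,0,0,0,0,3,0,0,0,0,0,0,3,0,0,0,0,0,0,0,3,0,0,0,0,0,0]
Step 8: insert rd at [0, 19, 26, 40] -> counters=[1,0,0,0,0,0,0,0,0,0,0,3,0,0,0,0,0,0,0,1,0,0,3,0,0,0,1,0,0,3,0,0,0,0,0,0,0,3,0,0,1,0,0,0]
Step 9: delete n at [11, 22, 29, 37] -> counters=[1,0,0,0,0,0,0,0,0,0,0,2,0,0,0,0,0,0,0,1,0,0,2,0,0,0,1,0,0,2,0,0,0,0,0,0,0,2,0,0,1,0,0,0]
Step 10: insert n at [11, 22, 29, 37] -> counters=[1,0,0,0,0,0,0,0,0,0,0,3,0,0,0,0,0,0,0,1,0,0,3,0,0,0,1,0,0,3,0,0,0,0,0,0,0,3,0,0,1,0,0,0]
Step 11: insert n at [11, 22, 29, 37] -> counters=[1,0,0,0,0,0,0,0,0,0,0,4,0,0,0,0,0,0,0,1,0,0,4,0,0,0,1,0,0,4,0,0,0,0,0,0,0,4,0,0,1,0,0,0]
Step 12: insert n at [11, 22, 29, 37] -> counters=[1,0,0,0,0,0,0,0,0,0,0,5,0,0,0,0,0,0,0,1,0,0,5,0,0,0,1,0,0,5,0,0,0,0,0,0,0,5,0,0,1,0,0,0]
Step 13: insert rd at [0, 19, 26, 40] -> counters=[2,0,0,0,0,0,0,0,0,0,0,5,0,0,0,0,0,0,0,2,0,0,5,0,0,0,2,0,0,5,0,0,0,0,0,0,0,5,0,0,2,0,0,0]
Step 14: delete rd at [0, 19, 26, 40] -> counters=[1,0,0,0,0,0,0,0,0,0,0,5,0,0,0,0,0,0,0,1,0,0,5,0,0,0,1,0,0,5,0,0,0,0,0,0,0,5,0,0,1,0,0,0]
Step 15: insert rd at [0, 19, 26, 40] -> counters=[2,0,0,0,0,0,0,0,0,0,0,5,0,0,0,0,0,0,0,2,0,0,5,0,0,0,2,0,0,5,0,0,0,0,0,0,0,5,0,0,2,0,0,0]
Step 16: delete n at [11, 22, 29, 37] -> counters=[2,0,0,0,0,0,0,0,0,0,0,4,0,0,0,0,0,0,0,2,0,0,4,0,0,0,2,0,0,4,0,0,0,0,0,0,0,4,0,0,2,0,0,0]
Step 17: insert rd at [0, 19, 26, 40] -> counters=[3,0,0,0,0,0,0,0,0,0,0,4,0,0,0,0,0,0,0,3,0,0,4,0,0,0,3,0,0,4,0,0,0,0,0,0,0,4,0,0,3,0,0,0]
Step 18: insert n at [11, 22, 29, 37] -> counters=[3,0,0,0,0,0,0,0,0,0,0,5,0,0,0,0,0,0,0,3,0,0,5,0,0,0,3,0,0,5,0,0,0,0,0,0,0,5,0,0,3,0,0,0]
Step 19: insert rd at [0, 19, 26, 40] -> counters=[4,0,0,0,0,0,0,0,0,0,0,5,0,0,0,0,0,0,0,4,0,0,5,0,0,0,4,0,0,5,0,0,0,0,0,0,0,5,0,0,4,0,0,0]
Step 20: insert dl at [6, 10, 23, 30] -> counters=[4,0,0,0,0,0,1,0,0,0,1,5,0,0,0,0,0,0,0,4,0,0,5,1,0,0,4,0,0,5,1,0,0,0,0,0,0,5,0,0,4,0,0,0]
Step 21: delete rd at [0, 19, 26, 40] -> counters=[3,0,0,0,0,0,1,0,0,0,1,5,0,0,0,0,0,0,0,3,0,0,5,1,0,0,3,0,0,5,1,0,0,0,0,0,0,5,0,0,3,0,0,0]
Step 22: insert n at [11, 22, 29, 37] -> counters=[3,0,0,0,0,0,1,0,0,0,1,6,0,0,0,0,0,0,0,3,0,0,6,1,0,0,3,0,0,6,1,0,0,0,0,0,0,6,0,0,3,0,0,0]
Step 23: delete dl at [6, 10, 23, 30] -> counters=[3,0,0,0,0,0,0,0,0,0,0,6,0,0,0,0,0,0,0,3,0,0,6,0,0,0,3,0,0,6,0,0,0,0,0,0,0,6,0,0,3,0,0,0]
Step 24: delete n at [11, 22, 29, 37] -> counters=[3,0,0,0,0,0,0,0,0,0,0,5,0,0,0,0,0,0,0,3,0,0,5,0,0,0,3,0,0,5,0,0,0,0,0,0,0,5,0,0,3,0,0,0]
Step 25: delete rd at [0, 19, 26, 40] -> counters=[2,0,0,0,0,0,0,0,0,0,0,5,0,0,0,0,0,0,0,2,0,0,5,0,0,0,2,0,0,5,0,0,0,0,0,0,0,5,0,0,2,0,0,0]
Step 26: delete rd at [0, 19, 26, 40] -> counters=[1,0,0,0,0,0,0,0,0,0,0,5,0,0,0,0,0,0,0,1,0,0,5,0,0,0,1,0,0,5,0,0,0,0,0,0,0,5,0,0,1,0,0,0]
Step 27: delete n at [11, 22, 29, 37] -> counters=[1,0,0,0,0,0,0,0,0,0,0,4,0,0,0,0,0,0,0,1,0,0,4,0,0,0,1,0,0,4,0,0,0,0,0,0,0,4,0,0,1,0,0,0]
Step 28: insert dl at [6, 10, 23, 30] -> counters=[1,0,0,0,0,0,1,0,0,0,1,4,0,0,0,0,0,0,0,1,0,0,4,1,0,0,1,0,0,4,1,0,0,0,0,0,0,4,0,0,1,0,0,0]
Step 29: delete dl at [6, 10, 23, 30] -> counters=[1,0,0,0,0,0,0,0,0,0,0,4,0,0,0,0,0,0,0,1,0,0,4,0,0,0,1,0,0,4,0,0,0,0,0,0,0,4,0,0,1,0,0,0]
Step 30: insert rd at [0, 19, 26, 40] -> counters=[2,0,0,0,0,0,0,0,0,0,0,4,0,0,0,0,0,0,0,2,0,0,4,0,0,0,2,0,0,4,0,0,0,0,0,0,0,4,0,0,2,0,0,0]
Final counters=[2,0,0,0,0,0,0,0,0,0,0,4,0,0,0,0,0,0,0,2,0,0,4,0,0,0,2,0,0,4,0,0,0,0,0,0,0,4,0,0,2,0,0,0] -> counters[37]=4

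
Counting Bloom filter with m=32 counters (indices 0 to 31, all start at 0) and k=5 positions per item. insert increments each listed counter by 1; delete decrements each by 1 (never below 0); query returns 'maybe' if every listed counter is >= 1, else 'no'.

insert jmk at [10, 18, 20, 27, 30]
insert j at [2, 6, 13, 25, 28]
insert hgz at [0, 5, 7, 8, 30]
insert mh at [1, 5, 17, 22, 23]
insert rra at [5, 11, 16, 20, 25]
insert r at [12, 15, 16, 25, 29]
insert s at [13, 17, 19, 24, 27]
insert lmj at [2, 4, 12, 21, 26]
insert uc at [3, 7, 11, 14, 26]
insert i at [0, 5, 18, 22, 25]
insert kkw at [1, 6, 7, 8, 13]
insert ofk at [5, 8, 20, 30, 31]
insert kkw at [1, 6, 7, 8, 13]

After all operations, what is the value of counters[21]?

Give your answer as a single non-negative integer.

Answer: 1

Derivation:
Step 1: insert jmk at [10, 18, 20, 27, 30] -> counters=[0,0,0,0,0,0,0,0,0,0,1,0,0,0,0,0,0,0,1,0,1,0,0,0,0,0,0,1,0,0,1,0]
Step 2: insert j at [2, 6, 13, 25, 28] -> counters=[0,0,1,0,0,0,1,0,0,0,1,0,0,1,0,0,0,0,1,0,1,0,0,0,0,1,0,1,1,0,1,0]
Step 3: insert hgz at [0, 5, 7, 8, 30] -> counters=[1,0,1,0,0,1,1,1,1,0,1,0,0,1,0,0,0,0,1,0,1,0,0,0,0,1,0,1,1,0,2,0]
Step 4: insert mh at [1, 5, 17, 22, 23] -> counters=[1,1,1,0,0,2,1,1,1,0,1,0,0,1,0,0,0,1,1,0,1,0,1,1,0,1,0,1,1,0,2,0]
Step 5: insert rra at [5, 11, 16, 20, 25] -> counters=[1,1,1,0,0,3,1,1,1,0,1,1,0,1,0,0,1,1,1,0,2,0,1,1,0,2,0,1,1,0,2,0]
Step 6: insert r at [12, 15, 16, 25, 29] -> counters=[1,1,1,0,0,3,1,1,1,0,1,1,1,1,0,1,2,1,1,0,2,0,1,1,0,3,0,1,1,1,2,0]
Step 7: insert s at [13, 17, 19, 24, 27] -> counters=[1,1,1,0,0,3,1,1,1,0,1,1,1,2,0,1,2,2,1,1,2,0,1,1,1,3,0,2,1,1,2,0]
Step 8: insert lmj at [2, 4, 12, 21, 26] -> counters=[1,1,2,0,1,3,1,1,1,0,1,1,2,2,0,1,2,2,1,1,2,1,1,1,1,3,1,2,1,1,2,0]
Step 9: insert uc at [3, 7, 11, 14, 26] -> counters=[1,1,2,1,1,3,1,2,1,0,1,2,2,2,1,1,2,2,1,1,2,1,1,1,1,3,2,2,1,1,2,0]
Step 10: insert i at [0, 5, 18, 22, 25] -> counters=[2,1,2,1,1,4,1,2,1,0,1,2,2,2,1,1,2,2,2,1,2,1,2,1,1,4,2,2,1,1,2,0]
Step 11: insert kkw at [1, 6, 7, 8, 13] -> counters=[2,2,2,1,1,4,2,3,2,0,1,2,2,3,1,1,2,2,2,1,2,1,2,1,1,4,2,2,1,1,2,0]
Step 12: insert ofk at [5, 8, 20, 30, 31] -> counters=[2,2,2,1,1,5,2,3,3,0,1,2,2,3,1,1,2,2,2,1,3,1,2,1,1,4,2,2,1,1,3,1]
Step 13: insert kkw at [1, 6, 7, 8, 13] -> counters=[2,3,2,1,1,5,3,4,4,0,1,2,2,4,1,1,2,2,2,1,3,1,2,1,1,4,2,2,1,1,3,1]
Final counters=[2,3,2,1,1,5,3,4,4,0,1,2,2,4,1,1,2,2,2,1,3,1,2,1,1,4,2,2,1,1,3,1] -> counters[21]=1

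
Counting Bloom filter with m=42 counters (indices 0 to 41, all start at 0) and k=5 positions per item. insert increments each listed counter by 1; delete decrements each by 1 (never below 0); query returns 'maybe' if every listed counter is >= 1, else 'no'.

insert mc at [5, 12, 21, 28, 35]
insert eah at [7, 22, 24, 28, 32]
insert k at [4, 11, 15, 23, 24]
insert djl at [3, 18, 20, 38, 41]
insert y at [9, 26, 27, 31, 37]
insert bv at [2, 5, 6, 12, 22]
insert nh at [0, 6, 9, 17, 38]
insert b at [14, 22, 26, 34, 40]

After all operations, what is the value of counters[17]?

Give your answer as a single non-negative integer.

Step 1: insert mc at [5, 12, 21, 28, 35] -> counters=[0,0,0,0,0,1,0,0,0,0,0,0,1,0,0,0,0,0,0,0,0,1,0,0,0,0,0,0,1,0,0,0,0,0,0,1,0,0,0,0,0,0]
Step 2: insert eah at [7, 22, 24, 28, 32] -> counters=[0,0,0,0,0,1,0,1,0,0,0,0,1,0,0,0,0,0,0,0,0,1,1,0,1,0,0,0,2,0,0,0,1,0,0,1,0,0,0,0,0,0]
Step 3: insert k at [4, 11, 15, 23, 24] -> counters=[0,0,0,0,1,1,0,1,0,0,0,1,1,0,0,1,0,0,0,0,0,1,1,1,2,0,0,0,2,0,0,0,1,0,0,1,0,0,0,0,0,0]
Step 4: insert djl at [3, 18, 20, 38, 41] -> counters=[0,0,0,1,1,1,0,1,0,0,0,1,1,0,0,1,0,0,1,0,1,1,1,1,2,0,0,0,2,0,0,0,1,0,0,1,0,0,1,0,0,1]
Step 5: insert y at [9, 26, 27, 31, 37] -> counters=[0,0,0,1,1,1,0,1,0,1,0,1,1,0,0,1,0,0,1,0,1,1,1,1,2,0,1,1,2,0,0,1,1,0,0,1,0,1,1,0,0,1]
Step 6: insert bv at [2, 5, 6, 12, 22] -> counters=[0,0,1,1,1,2,1,1,0,1,0,1,2,0,0,1,0,0,1,0,1,1,2,1,2,0,1,1,2,0,0,1,1,0,0,1,0,1,1,0,0,1]
Step 7: insert nh at [0, 6, 9, 17, 38] -> counters=[1,0,1,1,1,2,2,1,0,2,0,1,2,0,0,1,0,1,1,0,1,1,2,1,2,0,1,1,2,0,0,1,1,0,0,1,0,1,2,0,0,1]
Step 8: insert b at [14, 22, 26, 34, 40] -> counters=[1,0,1,1,1,2,2,1,0,2,0,1,2,0,1,1,0,1,1,0,1,1,3,1,2,0,2,1,2,0,0,1,1,0,1,1,0,1,2,0,1,1]
Final counters=[1,0,1,1,1,2,2,1,0,2,0,1,2,0,1,1,0,1,1,0,1,1,3,1,2,0,2,1,2,0,0,1,1,0,1,1,0,1,2,0,1,1] -> counters[17]=1

Answer: 1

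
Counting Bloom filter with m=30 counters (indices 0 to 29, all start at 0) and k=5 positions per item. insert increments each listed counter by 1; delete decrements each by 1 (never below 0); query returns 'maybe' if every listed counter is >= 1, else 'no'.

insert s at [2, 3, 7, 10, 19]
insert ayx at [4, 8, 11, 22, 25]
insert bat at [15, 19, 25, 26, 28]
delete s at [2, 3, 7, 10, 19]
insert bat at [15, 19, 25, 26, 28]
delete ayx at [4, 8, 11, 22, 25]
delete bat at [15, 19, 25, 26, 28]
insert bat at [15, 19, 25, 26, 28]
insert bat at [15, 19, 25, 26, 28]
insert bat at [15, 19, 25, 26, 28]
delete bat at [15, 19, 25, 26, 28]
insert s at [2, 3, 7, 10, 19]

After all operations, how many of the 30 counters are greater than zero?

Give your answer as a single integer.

Answer: 9

Derivation:
Step 1: insert s at [2, 3, 7, 10, 19] -> counters=[0,0,1,1,0,0,0,1,0,0,1,0,0,0,0,0,0,0,0,1,0,0,0,0,0,0,0,0,0,0]
Step 2: insert ayx at [4, 8, 11, 22, 25] -> counters=[0,0,1,1,1,0,0,1,1,0,1,1,0,0,0,0,0,0,0,1,0,0,1,0,0,1,0,0,0,0]
Step 3: insert bat at [15, 19, 25, 26, 28] -> counters=[0,0,1,1,1,0,0,1,1,0,1,1,0,0,0,1,0,0,0,2,0,0,1,0,0,2,1,0,1,0]
Step 4: delete s at [2, 3, 7, 10, 19] -> counters=[0,0,0,0,1,0,0,0,1,0,0,1,0,0,0,1,0,0,0,1,0,0,1,0,0,2,1,0,1,0]
Step 5: insert bat at [15, 19, 25, 26, 28] -> counters=[0,0,0,0,1,0,0,0,1,0,0,1,0,0,0,2,0,0,0,2,0,0,1,0,0,3,2,0,2,0]
Step 6: delete ayx at [4, 8, 11, 22, 25] -> counters=[0,0,0,0,0,0,0,0,0,0,0,0,0,0,0,2,0,0,0,2,0,0,0,0,0,2,2,0,2,0]
Step 7: delete bat at [15, 19, 25, 26, 28] -> counters=[0,0,0,0,0,0,0,0,0,0,0,0,0,0,0,1,0,0,0,1,0,0,0,0,0,1,1,0,1,0]
Step 8: insert bat at [15, 19, 25, 26, 28] -> counters=[0,0,0,0,0,0,0,0,0,0,0,0,0,0,0,2,0,0,0,2,0,0,0,0,0,2,2,0,2,0]
Step 9: insert bat at [15, 19, 25, 26, 28] -> counters=[0,0,0,0,0,0,0,0,0,0,0,0,0,0,0,3,0,0,0,3,0,0,0,0,0,3,3,0,3,0]
Step 10: insert bat at [15, 19, 25, 26, 28] -> counters=[0,0,0,0,0,0,0,0,0,0,0,0,0,0,0,4,0,0,0,4,0,0,0,0,0,4,4,0,4,0]
Step 11: delete bat at [15, 19, 25, 26, 28] -> counters=[0,0,0,0,0,0,0,0,0,0,0,0,0,0,0,3,0,0,0,3,0,0,0,0,0,3,3,0,3,0]
Step 12: insert s at [2, 3, 7, 10, 19] -> counters=[0,0,1,1,0,0,0,1,0,0,1,0,0,0,0,3,0,0,0,4,0,0,0,0,0,3,3,0,3,0]
Final counters=[0,0,1,1,0,0,0,1,0,0,1,0,0,0,0,3,0,0,0,4,0,0,0,0,0,3,3,0,3,0] -> 9 nonzero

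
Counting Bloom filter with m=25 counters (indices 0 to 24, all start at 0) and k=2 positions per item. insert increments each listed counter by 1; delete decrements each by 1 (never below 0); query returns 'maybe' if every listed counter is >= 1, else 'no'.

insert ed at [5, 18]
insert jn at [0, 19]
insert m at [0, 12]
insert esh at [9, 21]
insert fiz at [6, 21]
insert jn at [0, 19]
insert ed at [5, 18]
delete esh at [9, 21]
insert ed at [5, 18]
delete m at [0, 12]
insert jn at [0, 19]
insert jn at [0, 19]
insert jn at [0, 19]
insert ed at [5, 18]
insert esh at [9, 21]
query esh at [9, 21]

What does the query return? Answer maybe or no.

Step 1: insert ed at [5, 18] -> counters=[0,0,0,0,0,1,0,0,0,0,0,0,0,0,0,0,0,0,1,0,0,0,0,0,0]
Step 2: insert jn at [0, 19] -> counters=[1,0,0,0,0,1,0,0,0,0,0,0,0,0,0,0,0,0,1,1,0,0,0,0,0]
Step 3: insert m at [0, 12] -> counters=[2,0,0,0,0,1,0,0,0,0,0,0,1,0,0,0,0,0,1,1,0,0,0,0,0]
Step 4: insert esh at [9, 21] -> counters=[2,0,0,0,0,1,0,0,0,1,0,0,1,0,0,0,0,0,1,1,0,1,0,0,0]
Step 5: insert fiz at [6, 21] -> counters=[2,0,0,0,0,1,1,0,0,1,0,0,1,0,0,0,0,0,1,1,0,2,0,0,0]
Step 6: insert jn at [0, 19] -> counters=[3,0,0,0,0,1,1,0,0,1,0,0,1,0,0,0,0,0,1,2,0,2,0,0,0]
Step 7: insert ed at [5, 18] -> counters=[3,0,0,0,0,2,1,0,0,1,0,0,1,0,0,0,0,0,2,2,0,2,0,0,0]
Step 8: delete esh at [9, 21] -> counters=[3,0,0,0,0,2,1,0,0,0,0,0,1,0,0,0,0,0,2,2,0,1,0,0,0]
Step 9: insert ed at [5, 18] -> counters=[3,0,0,0,0,3,1,0,0,0,0,0,1,0,0,0,0,0,3,2,0,1,0,0,0]
Step 10: delete m at [0, 12] -> counters=[2,0,0,0,0,3,1,0,0,0,0,0,0,0,0,0,0,0,3,2,0,1,0,0,0]
Step 11: insert jn at [0, 19] -> counters=[3,0,0,0,0,3,1,0,0,0,0,0,0,0,0,0,0,0,3,3,0,1,0,0,0]
Step 12: insert jn at [0, 19] -> counters=[4,0,0,0,0,3,1,0,0,0,0,0,0,0,0,0,0,0,3,4,0,1,0,0,0]
Step 13: insert jn at [0, 19] -> counters=[5,0,0,0,0,3,1,0,0,0,0,0,0,0,0,0,0,0,3,5,0,1,0,0,0]
Step 14: insert ed at [5, 18] -> counters=[5,0,0,0,0,4,1,0,0,0,0,0,0,0,0,0,0,0,4,5,0,1,0,0,0]
Step 15: insert esh at [9, 21] -> counters=[5,0,0,0,0,4,1,0,0,1,0,0,0,0,0,0,0,0,4,5,0,2,0,0,0]
Query esh: check counters[9]=1 counters[21]=2 -> maybe

Answer: maybe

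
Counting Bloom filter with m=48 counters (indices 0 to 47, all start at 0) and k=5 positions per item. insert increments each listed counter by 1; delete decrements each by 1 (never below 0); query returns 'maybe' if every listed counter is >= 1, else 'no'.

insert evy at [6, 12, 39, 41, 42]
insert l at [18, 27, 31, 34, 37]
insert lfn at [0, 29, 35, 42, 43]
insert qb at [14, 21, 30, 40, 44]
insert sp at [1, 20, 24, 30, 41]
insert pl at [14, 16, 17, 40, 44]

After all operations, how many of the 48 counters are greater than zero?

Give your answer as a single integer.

Answer: 24

Derivation:
Step 1: insert evy at [6, 12, 39, 41, 42] -> counters=[0,0,0,0,0,0,1,0,0,0,0,0,1,0,0,0,0,0,0,0,0,0,0,0,0,0,0,0,0,0,0,0,0,0,0,0,0,0,0,1,0,1,1,0,0,0,0,0]
Step 2: insert l at [18, 27, 31, 34, 37] -> counters=[0,0,0,0,0,0,1,0,0,0,0,0,1,0,0,0,0,0,1,0,0,0,0,0,0,0,0,1,0,0,0,1,0,0,1,0,0,1,0,1,0,1,1,0,0,0,0,0]
Step 3: insert lfn at [0, 29, 35, 42, 43] -> counters=[1,0,0,0,0,0,1,0,0,0,0,0,1,0,0,0,0,0,1,0,0,0,0,0,0,0,0,1,0,1,0,1,0,0,1,1,0,1,0,1,0,1,2,1,0,0,0,0]
Step 4: insert qb at [14, 21, 30, 40, 44] -> counters=[1,0,0,0,0,0,1,0,0,0,0,0,1,0,1,0,0,0,1,0,0,1,0,0,0,0,0,1,0,1,1,1,0,0,1,1,0,1,0,1,1,1,2,1,1,0,0,0]
Step 5: insert sp at [1, 20, 24, 30, 41] -> counters=[1,1,0,0,0,0,1,0,0,0,0,0,1,0,1,0,0,0,1,0,1,1,0,0,1,0,0,1,0,1,2,1,0,0,1,1,0,1,0,1,1,2,2,1,1,0,0,0]
Step 6: insert pl at [14, 16, 17, 40, 44] -> counters=[1,1,0,0,0,0,1,0,0,0,0,0,1,0,2,0,1,1,1,0,1,1,0,0,1,0,0,1,0,1,2,1,0,0,1,1,0,1,0,1,2,2,2,1,2,0,0,0]
Final counters=[1,1,0,0,0,0,1,0,0,0,0,0,1,0,2,0,1,1,1,0,1,1,0,0,1,0,0,1,0,1,2,1,0,0,1,1,0,1,0,1,2,2,2,1,2,0,0,0] -> 24 nonzero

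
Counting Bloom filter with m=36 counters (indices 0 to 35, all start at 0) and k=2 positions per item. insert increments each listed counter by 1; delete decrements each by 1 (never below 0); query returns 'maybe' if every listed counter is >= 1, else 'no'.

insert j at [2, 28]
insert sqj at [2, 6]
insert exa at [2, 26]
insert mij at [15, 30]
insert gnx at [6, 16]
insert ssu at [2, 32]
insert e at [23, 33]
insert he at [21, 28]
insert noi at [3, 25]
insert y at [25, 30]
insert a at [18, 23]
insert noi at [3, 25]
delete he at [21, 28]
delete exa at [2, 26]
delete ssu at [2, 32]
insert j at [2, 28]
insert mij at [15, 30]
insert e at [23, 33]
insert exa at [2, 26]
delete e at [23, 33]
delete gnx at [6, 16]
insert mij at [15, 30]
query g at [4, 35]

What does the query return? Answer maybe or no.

Step 1: insert j at [2, 28] -> counters=[0,0,1,0,0,0,0,0,0,0,0,0,0,0,0,0,0,0,0,0,0,0,0,0,0,0,0,0,1,0,0,0,0,0,0,0]
Step 2: insert sqj at [2, 6] -> counters=[0,0,2,0,0,0,1,0,0,0,0,0,0,0,0,0,0,0,0,0,0,0,0,0,0,0,0,0,1,0,0,0,0,0,0,0]
Step 3: insert exa at [2, 26] -> counters=[0,0,3,0,0,0,1,0,0,0,0,0,0,0,0,0,0,0,0,0,0,0,0,0,0,0,1,0,1,0,0,0,0,0,0,0]
Step 4: insert mij at [15, 30] -> counters=[0,0,3,0,0,0,1,0,0,0,0,0,0,0,0,1,0,0,0,0,0,0,0,0,0,0,1,0,1,0,1,0,0,0,0,0]
Step 5: insert gnx at [6, 16] -> counters=[0,0,3,0,0,0,2,0,0,0,0,0,0,0,0,1,1,0,0,0,0,0,0,0,0,0,1,0,1,0,1,0,0,0,0,0]
Step 6: insert ssu at [2, 32] -> counters=[0,0,4,0,0,0,2,0,0,0,0,0,0,0,0,1,1,0,0,0,0,0,0,0,0,0,1,0,1,0,1,0,1,0,0,0]
Step 7: insert e at [23, 33] -> counters=[0,0,4,0,0,0,2,0,0,0,0,0,0,0,0,1,1,0,0,0,0,0,0,1,0,0,1,0,1,0,1,0,1,1,0,0]
Step 8: insert he at [21, 28] -> counters=[0,0,4,0,0,0,2,0,0,0,0,0,0,0,0,1,1,0,0,0,0,1,0,1,0,0,1,0,2,0,1,0,1,1,0,0]
Step 9: insert noi at [3, 25] -> counters=[0,0,4,1,0,0,2,0,0,0,0,0,0,0,0,1,1,0,0,0,0,1,0,1,0,1,1,0,2,0,1,0,1,1,0,0]
Step 10: insert y at [25, 30] -> counters=[0,0,4,1,0,0,2,0,0,0,0,0,0,0,0,1,1,0,0,0,0,1,0,1,0,2,1,0,2,0,2,0,1,1,0,0]
Step 11: insert a at [18, 23] -> counters=[0,0,4,1,0,0,2,0,0,0,0,0,0,0,0,1,1,0,1,0,0,1,0,2,0,2,1,0,2,0,2,0,1,1,0,0]
Step 12: insert noi at [3, 25] -> counters=[0,0,4,2,0,0,2,0,0,0,0,0,0,0,0,1,1,0,1,0,0,1,0,2,0,3,1,0,2,0,2,0,1,1,0,0]
Step 13: delete he at [21, 28] -> counters=[0,0,4,2,0,0,2,0,0,0,0,0,0,0,0,1,1,0,1,0,0,0,0,2,0,3,1,0,1,0,2,0,1,1,0,0]
Step 14: delete exa at [2, 26] -> counters=[0,0,3,2,0,0,2,0,0,0,0,0,0,0,0,1,1,0,1,0,0,0,0,2,0,3,0,0,1,0,2,0,1,1,0,0]
Step 15: delete ssu at [2, 32] -> counters=[0,0,2,2,0,0,2,0,0,0,0,0,0,0,0,1,1,0,1,0,0,0,0,2,0,3,0,0,1,0,2,0,0,1,0,0]
Step 16: insert j at [2, 28] -> counters=[0,0,3,2,0,0,2,0,0,0,0,0,0,0,0,1,1,0,1,0,0,0,0,2,0,3,0,0,2,0,2,0,0,1,0,0]
Step 17: insert mij at [15, 30] -> counters=[0,0,3,2,0,0,2,0,0,0,0,0,0,0,0,2,1,0,1,0,0,0,0,2,0,3,0,0,2,0,3,0,0,1,0,0]
Step 18: insert e at [23, 33] -> counters=[0,0,3,2,0,0,2,0,0,0,0,0,0,0,0,2,1,0,1,0,0,0,0,3,0,3,0,0,2,0,3,0,0,2,0,0]
Step 19: insert exa at [2, 26] -> counters=[0,0,4,2,0,0,2,0,0,0,0,0,0,0,0,2,1,0,1,0,0,0,0,3,0,3,1,0,2,0,3,0,0,2,0,0]
Step 20: delete e at [23, 33] -> counters=[0,0,4,2,0,0,2,0,0,0,0,0,0,0,0,2,1,0,1,0,0,0,0,2,0,3,1,0,2,0,3,0,0,1,0,0]
Step 21: delete gnx at [6, 16] -> counters=[0,0,4,2,0,0,1,0,0,0,0,0,0,0,0,2,0,0,1,0,0,0,0,2,0,3,1,0,2,0,3,0,0,1,0,0]
Step 22: insert mij at [15, 30] -> counters=[0,0,4,2,0,0,1,0,0,0,0,0,0,0,0,3,0,0,1,0,0,0,0,2,0,3,1,0,2,0,4,0,0,1,0,0]
Query g: check counters[4]=0 counters[35]=0 -> no

Answer: no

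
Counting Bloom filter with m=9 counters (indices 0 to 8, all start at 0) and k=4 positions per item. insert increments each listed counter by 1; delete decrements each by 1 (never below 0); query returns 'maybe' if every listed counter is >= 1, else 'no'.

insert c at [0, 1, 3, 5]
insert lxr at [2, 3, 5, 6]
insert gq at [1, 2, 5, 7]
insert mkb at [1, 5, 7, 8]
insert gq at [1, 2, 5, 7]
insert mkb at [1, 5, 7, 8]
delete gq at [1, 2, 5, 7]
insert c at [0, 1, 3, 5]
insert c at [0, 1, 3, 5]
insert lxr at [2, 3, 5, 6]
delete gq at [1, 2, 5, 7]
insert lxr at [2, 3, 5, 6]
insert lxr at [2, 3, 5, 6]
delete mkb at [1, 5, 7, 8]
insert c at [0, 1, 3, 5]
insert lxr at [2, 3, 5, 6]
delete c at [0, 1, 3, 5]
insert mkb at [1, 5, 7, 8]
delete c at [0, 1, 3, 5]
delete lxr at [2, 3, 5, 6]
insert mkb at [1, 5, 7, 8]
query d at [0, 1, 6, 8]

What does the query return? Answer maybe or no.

Answer: maybe

Derivation:
Step 1: insert c at [0, 1, 3, 5] -> counters=[1,1,0,1,0,1,0,0,0]
Step 2: insert lxr at [2, 3, 5, 6] -> counters=[1,1,1,2,0,2,1,0,0]
Step 3: insert gq at [1, 2, 5, 7] -> counters=[1,2,2,2,0,3,1,1,0]
Step 4: insert mkb at [1, 5, 7, 8] -> counters=[1,3,2,2,0,4,1,2,1]
Step 5: insert gq at [1, 2, 5, 7] -> counters=[1,4,3,2,0,5,1,3,1]
Step 6: insert mkb at [1, 5, 7, 8] -> counters=[1,5,3,2,0,6,1,4,2]
Step 7: delete gq at [1, 2, 5, 7] -> counters=[1,4,2,2,0,5,1,3,2]
Step 8: insert c at [0, 1, 3, 5] -> counters=[2,5,2,3,0,6,1,3,2]
Step 9: insert c at [0, 1, 3, 5] -> counters=[3,6,2,4,0,7,1,3,2]
Step 10: insert lxr at [2, 3, 5, 6] -> counters=[3,6,3,5,0,8,2,3,2]
Step 11: delete gq at [1, 2, 5, 7] -> counters=[3,5,2,5,0,7,2,2,2]
Step 12: insert lxr at [2, 3, 5, 6] -> counters=[3,5,3,6,0,8,3,2,2]
Step 13: insert lxr at [2, 3, 5, 6] -> counters=[3,5,4,7,0,9,4,2,2]
Step 14: delete mkb at [1, 5, 7, 8] -> counters=[3,4,4,7,0,8,4,1,1]
Step 15: insert c at [0, 1, 3, 5] -> counters=[4,5,4,8,0,9,4,1,1]
Step 16: insert lxr at [2, 3, 5, 6] -> counters=[4,5,5,9,0,10,5,1,1]
Step 17: delete c at [0, 1, 3, 5] -> counters=[3,4,5,8,0,9,5,1,1]
Step 18: insert mkb at [1, 5, 7, 8] -> counters=[3,5,5,8,0,10,5,2,2]
Step 19: delete c at [0, 1, 3, 5] -> counters=[2,4,5,7,0,9,5,2,2]
Step 20: delete lxr at [2, 3, 5, 6] -> counters=[2,4,4,6,0,8,4,2,2]
Step 21: insert mkb at [1, 5, 7, 8] -> counters=[2,5,4,6,0,9,4,3,3]
Query d: check counters[0]=2 counters[1]=5 counters[6]=4 counters[8]=3 -> maybe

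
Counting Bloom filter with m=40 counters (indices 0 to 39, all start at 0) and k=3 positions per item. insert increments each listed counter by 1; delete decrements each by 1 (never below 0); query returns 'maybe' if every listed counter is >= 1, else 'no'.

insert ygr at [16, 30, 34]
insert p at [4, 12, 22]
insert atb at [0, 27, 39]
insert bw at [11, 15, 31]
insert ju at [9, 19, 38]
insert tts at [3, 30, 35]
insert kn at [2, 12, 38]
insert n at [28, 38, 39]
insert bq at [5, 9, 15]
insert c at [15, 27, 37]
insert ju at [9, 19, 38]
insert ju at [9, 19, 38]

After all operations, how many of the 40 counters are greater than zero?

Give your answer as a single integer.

Answer: 21

Derivation:
Step 1: insert ygr at [16, 30, 34] -> counters=[0,0,0,0,0,0,0,0,0,0,0,0,0,0,0,0,1,0,0,0,0,0,0,0,0,0,0,0,0,0,1,0,0,0,1,0,0,0,0,0]
Step 2: insert p at [4, 12, 22] -> counters=[0,0,0,0,1,0,0,0,0,0,0,0,1,0,0,0,1,0,0,0,0,0,1,0,0,0,0,0,0,0,1,0,0,0,1,0,0,0,0,0]
Step 3: insert atb at [0, 27, 39] -> counters=[1,0,0,0,1,0,0,0,0,0,0,0,1,0,0,0,1,0,0,0,0,0,1,0,0,0,0,1,0,0,1,0,0,0,1,0,0,0,0,1]
Step 4: insert bw at [11, 15, 31] -> counters=[1,0,0,0,1,0,0,0,0,0,0,1,1,0,0,1,1,0,0,0,0,0,1,0,0,0,0,1,0,0,1,1,0,0,1,0,0,0,0,1]
Step 5: insert ju at [9, 19, 38] -> counters=[1,0,0,0,1,0,0,0,0,1,0,1,1,0,0,1,1,0,0,1,0,0,1,0,0,0,0,1,0,0,1,1,0,0,1,0,0,0,1,1]
Step 6: insert tts at [3, 30, 35] -> counters=[1,0,0,1,1,0,0,0,0,1,0,1,1,0,0,1,1,0,0,1,0,0,1,0,0,0,0,1,0,0,2,1,0,0,1,1,0,0,1,1]
Step 7: insert kn at [2, 12, 38] -> counters=[1,0,1,1,1,0,0,0,0,1,0,1,2,0,0,1,1,0,0,1,0,0,1,0,0,0,0,1,0,0,2,1,0,0,1,1,0,0,2,1]
Step 8: insert n at [28, 38, 39] -> counters=[1,0,1,1,1,0,0,0,0,1,0,1,2,0,0,1,1,0,0,1,0,0,1,0,0,0,0,1,1,0,2,1,0,0,1,1,0,0,3,2]
Step 9: insert bq at [5, 9, 15] -> counters=[1,0,1,1,1,1,0,0,0,2,0,1,2,0,0,2,1,0,0,1,0,0,1,0,0,0,0,1,1,0,2,1,0,0,1,1,0,0,3,2]
Step 10: insert c at [15, 27, 37] -> counters=[1,0,1,1,1,1,0,0,0,2,0,1,2,0,0,3,1,0,0,1,0,0,1,0,0,0,0,2,1,0,2,1,0,0,1,1,0,1,3,2]
Step 11: insert ju at [9, 19, 38] -> counters=[1,0,1,1,1,1,0,0,0,3,0,1,2,0,0,3,1,0,0,2,0,0,1,0,0,0,0,2,1,0,2,1,0,0,1,1,0,1,4,2]
Step 12: insert ju at [9, 19, 38] -> counters=[1,0,1,1,1,1,0,0,0,4,0,1,2,0,0,3,1,0,0,3,0,0,1,0,0,0,0,2,1,0,2,1,0,0,1,1,0,1,5,2]
Final counters=[1,0,1,1,1,1,0,0,0,4,0,1,2,0,0,3,1,0,0,3,0,0,1,0,0,0,0,2,1,0,2,1,0,0,1,1,0,1,5,2] -> 21 nonzero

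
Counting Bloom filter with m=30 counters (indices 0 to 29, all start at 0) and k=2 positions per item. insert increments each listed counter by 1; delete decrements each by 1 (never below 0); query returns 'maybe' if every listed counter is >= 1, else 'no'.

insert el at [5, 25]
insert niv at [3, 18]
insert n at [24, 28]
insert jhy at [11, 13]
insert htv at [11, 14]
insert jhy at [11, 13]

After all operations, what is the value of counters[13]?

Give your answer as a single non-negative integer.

Step 1: insert el at [5, 25] -> counters=[0,0,0,0,0,1,0,0,0,0,0,0,0,0,0,0,0,0,0,0,0,0,0,0,0,1,0,0,0,0]
Step 2: insert niv at [3, 18] -> counters=[0,0,0,1,0,1,0,0,0,0,0,0,0,0,0,0,0,0,1,0,0,0,0,0,0,1,0,0,0,0]
Step 3: insert n at [24, 28] -> counters=[0,0,0,1,0,1,0,0,0,0,0,0,0,0,0,0,0,0,1,0,0,0,0,0,1,1,0,0,1,0]
Step 4: insert jhy at [11, 13] -> counters=[0,0,0,1,0,1,0,0,0,0,0,1,0,1,0,0,0,0,1,0,0,0,0,0,1,1,0,0,1,0]
Step 5: insert htv at [11, 14] -> counters=[0,0,0,1,0,1,0,0,0,0,0,2,0,1,1,0,0,0,1,0,0,0,0,0,1,1,0,0,1,0]
Step 6: insert jhy at [11, 13] -> counters=[0,0,0,1,0,1,0,0,0,0,0,3,0,2,1,0,0,0,1,0,0,0,0,0,1,1,0,0,1,0]
Final counters=[0,0,0,1,0,1,0,0,0,0,0,3,0,2,1,0,0,0,1,0,0,0,0,0,1,1,0,0,1,0] -> counters[13]=2

Answer: 2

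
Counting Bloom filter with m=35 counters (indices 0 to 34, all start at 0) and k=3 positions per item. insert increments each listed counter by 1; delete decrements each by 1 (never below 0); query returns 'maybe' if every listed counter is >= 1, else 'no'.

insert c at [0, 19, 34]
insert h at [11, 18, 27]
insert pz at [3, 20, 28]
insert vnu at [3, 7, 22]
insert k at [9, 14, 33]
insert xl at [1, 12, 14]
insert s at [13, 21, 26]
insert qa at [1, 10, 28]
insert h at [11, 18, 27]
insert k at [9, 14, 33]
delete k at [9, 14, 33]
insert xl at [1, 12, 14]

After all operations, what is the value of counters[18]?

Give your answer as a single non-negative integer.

Step 1: insert c at [0, 19, 34] -> counters=[1,0,0,0,0,0,0,0,0,0,0,0,0,0,0,0,0,0,0,1,0,0,0,0,0,0,0,0,0,0,0,0,0,0,1]
Step 2: insert h at [11, 18, 27] -> counters=[1,0,0,0,0,0,0,0,0,0,0,1,0,0,0,0,0,0,1,1,0,0,0,0,0,0,0,1,0,0,0,0,0,0,1]
Step 3: insert pz at [3, 20, 28] -> counters=[1,0,0,1,0,0,0,0,0,0,0,1,0,0,0,0,0,0,1,1,1,0,0,0,0,0,0,1,1,0,0,0,0,0,1]
Step 4: insert vnu at [3, 7, 22] -> counters=[1,0,0,2,0,0,0,1,0,0,0,1,0,0,0,0,0,0,1,1,1,0,1,0,0,0,0,1,1,0,0,0,0,0,1]
Step 5: insert k at [9, 14, 33] -> counters=[1,0,0,2,0,0,0,1,0,1,0,1,0,0,1,0,0,0,1,1,1,0,1,0,0,0,0,1,1,0,0,0,0,1,1]
Step 6: insert xl at [1, 12, 14] -> counters=[1,1,0,2,0,0,0,1,0,1,0,1,1,0,2,0,0,0,1,1,1,0,1,0,0,0,0,1,1,0,0,0,0,1,1]
Step 7: insert s at [13, 21, 26] -> counters=[1,1,0,2,0,0,0,1,0,1,0,1,1,1,2,0,0,0,1,1,1,1,1,0,0,0,1,1,1,0,0,0,0,1,1]
Step 8: insert qa at [1, 10, 28] -> counters=[1,2,0,2,0,0,0,1,0,1,1,1,1,1,2,0,0,0,1,1,1,1,1,0,0,0,1,1,2,0,0,0,0,1,1]
Step 9: insert h at [11, 18, 27] -> counters=[1,2,0,2,0,0,0,1,0,1,1,2,1,1,2,0,0,0,2,1,1,1,1,0,0,0,1,2,2,0,0,0,0,1,1]
Step 10: insert k at [9, 14, 33] -> counters=[1,2,0,2,0,0,0,1,0,2,1,2,1,1,3,0,0,0,2,1,1,1,1,0,0,0,1,2,2,0,0,0,0,2,1]
Step 11: delete k at [9, 14, 33] -> counters=[1,2,0,2,0,0,0,1,0,1,1,2,1,1,2,0,0,0,2,1,1,1,1,0,0,0,1,2,2,0,0,0,0,1,1]
Step 12: insert xl at [1, 12, 14] -> counters=[1,3,0,2,0,0,0,1,0,1,1,2,2,1,3,0,0,0,2,1,1,1,1,0,0,0,1,2,2,0,0,0,0,1,1]
Final counters=[1,3,0,2,0,0,0,1,0,1,1,2,2,1,3,0,0,0,2,1,1,1,1,0,0,0,1,2,2,0,0,0,0,1,1] -> counters[18]=2

Answer: 2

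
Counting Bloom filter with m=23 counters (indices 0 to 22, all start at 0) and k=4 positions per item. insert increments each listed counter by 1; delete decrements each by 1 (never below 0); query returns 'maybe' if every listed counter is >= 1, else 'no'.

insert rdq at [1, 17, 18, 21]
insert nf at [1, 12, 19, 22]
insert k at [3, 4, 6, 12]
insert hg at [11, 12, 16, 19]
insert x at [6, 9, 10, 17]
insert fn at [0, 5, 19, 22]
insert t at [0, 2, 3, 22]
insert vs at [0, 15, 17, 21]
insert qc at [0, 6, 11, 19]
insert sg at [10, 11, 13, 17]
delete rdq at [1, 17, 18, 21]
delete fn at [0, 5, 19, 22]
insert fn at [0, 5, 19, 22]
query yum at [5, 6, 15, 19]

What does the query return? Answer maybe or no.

Answer: maybe

Derivation:
Step 1: insert rdq at [1, 17, 18, 21] -> counters=[0,1,0,0,0,0,0,0,0,0,0,0,0,0,0,0,0,1,1,0,0,1,0]
Step 2: insert nf at [1, 12, 19, 22] -> counters=[0,2,0,0,0,0,0,0,0,0,0,0,1,0,0,0,0,1,1,1,0,1,1]
Step 3: insert k at [3, 4, 6, 12] -> counters=[0,2,0,1,1,0,1,0,0,0,0,0,2,0,0,0,0,1,1,1,0,1,1]
Step 4: insert hg at [11, 12, 16, 19] -> counters=[0,2,0,1,1,0,1,0,0,0,0,1,3,0,0,0,1,1,1,2,0,1,1]
Step 5: insert x at [6, 9, 10, 17] -> counters=[0,2,0,1,1,0,2,0,0,1,1,1,3,0,0,0,1,2,1,2,0,1,1]
Step 6: insert fn at [0, 5, 19, 22] -> counters=[1,2,0,1,1,1,2,0,0,1,1,1,3,0,0,0,1,2,1,3,0,1,2]
Step 7: insert t at [0, 2, 3, 22] -> counters=[2,2,1,2,1,1,2,0,0,1,1,1,3,0,0,0,1,2,1,3,0,1,3]
Step 8: insert vs at [0, 15, 17, 21] -> counters=[3,2,1,2,1,1,2,0,0,1,1,1,3,0,0,1,1,3,1,3,0,2,3]
Step 9: insert qc at [0, 6, 11, 19] -> counters=[4,2,1,2,1,1,3,0,0,1,1,2,3,0,0,1,1,3,1,4,0,2,3]
Step 10: insert sg at [10, 11, 13, 17] -> counters=[4,2,1,2,1,1,3,0,0,1,2,3,3,1,0,1,1,4,1,4,0,2,3]
Step 11: delete rdq at [1, 17, 18, 21] -> counters=[4,1,1,2,1,1,3,0,0,1,2,3,3,1,0,1,1,3,0,4,0,1,3]
Step 12: delete fn at [0, 5, 19, 22] -> counters=[3,1,1,2,1,0,3,0,0,1,2,3,3,1,0,1,1,3,0,3,0,1,2]
Step 13: insert fn at [0, 5, 19, 22] -> counters=[4,1,1,2,1,1,3,0,0,1,2,3,3,1,0,1,1,3,0,4,0,1,3]
Query yum: check counters[5]=1 counters[6]=3 counters[15]=1 counters[19]=4 -> maybe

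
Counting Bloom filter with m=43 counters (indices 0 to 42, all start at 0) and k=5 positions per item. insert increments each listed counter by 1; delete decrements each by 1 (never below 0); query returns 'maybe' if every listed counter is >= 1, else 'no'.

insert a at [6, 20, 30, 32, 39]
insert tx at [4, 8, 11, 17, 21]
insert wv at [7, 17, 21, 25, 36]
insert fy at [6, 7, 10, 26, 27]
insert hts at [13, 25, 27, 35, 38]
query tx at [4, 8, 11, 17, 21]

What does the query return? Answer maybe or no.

Step 1: insert a at [6, 20, 30, 32, 39] -> counters=[0,0,0,0,0,0,1,0,0,0,0,0,0,0,0,0,0,0,0,0,1,0,0,0,0,0,0,0,0,0,1,0,1,0,0,0,0,0,0,1,0,0,0]
Step 2: insert tx at [4, 8, 11, 17, 21] -> counters=[0,0,0,0,1,0,1,0,1,0,0,1,0,0,0,0,0,1,0,0,1,1,0,0,0,0,0,0,0,0,1,0,1,0,0,0,0,0,0,1,0,0,0]
Step 3: insert wv at [7, 17, 21, 25, 36] -> counters=[0,0,0,0,1,0,1,1,1,0,0,1,0,0,0,0,0,2,0,0,1,2,0,0,0,1,0,0,0,0,1,0,1,0,0,0,1,0,0,1,0,0,0]
Step 4: insert fy at [6, 7, 10, 26, 27] -> counters=[0,0,0,0,1,0,2,2,1,0,1,1,0,0,0,0,0,2,0,0,1,2,0,0,0,1,1,1,0,0,1,0,1,0,0,0,1,0,0,1,0,0,0]
Step 5: insert hts at [13, 25, 27, 35, 38] -> counters=[0,0,0,0,1,0,2,2,1,0,1,1,0,1,0,0,0,2,0,0,1,2,0,0,0,2,1,2,0,0,1,0,1,0,0,1,1,0,1,1,0,0,0]
Query tx: check counters[4]=1 counters[8]=1 counters[11]=1 counters[17]=2 counters[21]=2 -> maybe

Answer: maybe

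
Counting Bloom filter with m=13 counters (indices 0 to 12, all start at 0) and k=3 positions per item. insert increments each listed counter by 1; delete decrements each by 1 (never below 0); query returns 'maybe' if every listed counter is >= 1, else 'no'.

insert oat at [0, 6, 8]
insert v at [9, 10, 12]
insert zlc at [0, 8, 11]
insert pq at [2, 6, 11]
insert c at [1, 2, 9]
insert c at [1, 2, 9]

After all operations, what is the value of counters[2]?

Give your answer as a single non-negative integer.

Answer: 3

Derivation:
Step 1: insert oat at [0, 6, 8] -> counters=[1,0,0,0,0,0,1,0,1,0,0,0,0]
Step 2: insert v at [9, 10, 12] -> counters=[1,0,0,0,0,0,1,0,1,1,1,0,1]
Step 3: insert zlc at [0, 8, 11] -> counters=[2,0,0,0,0,0,1,0,2,1,1,1,1]
Step 4: insert pq at [2, 6, 11] -> counters=[2,0,1,0,0,0,2,0,2,1,1,2,1]
Step 5: insert c at [1, 2, 9] -> counters=[2,1,2,0,0,0,2,0,2,2,1,2,1]
Step 6: insert c at [1, 2, 9] -> counters=[2,2,3,0,0,0,2,0,2,3,1,2,1]
Final counters=[2,2,3,0,0,0,2,0,2,3,1,2,1] -> counters[2]=3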